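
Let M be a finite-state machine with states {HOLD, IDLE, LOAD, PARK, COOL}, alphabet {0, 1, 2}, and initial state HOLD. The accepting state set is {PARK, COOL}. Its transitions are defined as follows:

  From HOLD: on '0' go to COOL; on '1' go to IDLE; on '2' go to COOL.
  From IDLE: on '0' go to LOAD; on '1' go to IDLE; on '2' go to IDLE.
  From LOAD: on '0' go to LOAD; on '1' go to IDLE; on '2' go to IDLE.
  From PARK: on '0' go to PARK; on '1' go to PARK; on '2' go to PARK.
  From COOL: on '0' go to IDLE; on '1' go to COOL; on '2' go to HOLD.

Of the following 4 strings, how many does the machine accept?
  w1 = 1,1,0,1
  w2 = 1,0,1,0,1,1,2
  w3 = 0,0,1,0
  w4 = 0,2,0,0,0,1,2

w1: Trace: HOLD -1-> IDLE -1-> IDLE -0-> LOAD -1-> IDLE  → end IDLE, rejected
w2: Trace: HOLD -1-> IDLE -0-> LOAD -1-> IDLE -0-> LOAD -1-> IDLE -1-> IDLE -2-> IDLE  → end IDLE, rejected
w3: Trace: HOLD -0-> COOL -0-> IDLE -1-> IDLE -0-> LOAD  → end LOAD, rejected
w4: Trace: HOLD -0-> COOL -2-> HOLD -0-> COOL -0-> IDLE -0-> LOAD -1-> IDLE -2-> IDLE  → end IDLE, rejected

0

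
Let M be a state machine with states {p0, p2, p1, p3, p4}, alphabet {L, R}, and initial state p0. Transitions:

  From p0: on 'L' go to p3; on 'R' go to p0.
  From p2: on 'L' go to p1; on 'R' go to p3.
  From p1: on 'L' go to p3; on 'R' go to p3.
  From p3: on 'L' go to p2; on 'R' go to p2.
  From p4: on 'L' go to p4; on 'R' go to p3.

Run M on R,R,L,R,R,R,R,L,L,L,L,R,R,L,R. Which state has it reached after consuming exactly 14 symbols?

p1

Trace: p0 -R-> p0 -R-> p0 -L-> p3 -R-> p2 -R-> p3 -R-> p2 -R-> p3 -L-> p2 -L-> p1 -L-> p3 -L-> p2 -R-> p3 -R-> p2 -L-> p1
After 14 symbols: p1.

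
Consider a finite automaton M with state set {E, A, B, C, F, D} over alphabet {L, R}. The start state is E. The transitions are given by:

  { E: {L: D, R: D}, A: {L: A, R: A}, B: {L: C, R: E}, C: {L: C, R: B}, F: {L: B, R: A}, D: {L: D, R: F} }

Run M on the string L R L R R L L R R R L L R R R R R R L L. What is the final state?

start at E
read 'L': E → D
read 'R': D → F
read 'L': F → B
read 'R': B → E
read 'R': E → D
read 'L': D → D
read 'L': D → D
read 'R': D → F
read 'R': F → A
read 'R': A → A
read 'L': A → A
read 'L': A → A
read 'R': A → A
read 'R': A → A
read 'R': A → A
read 'R': A → A
read 'R': A → A
read 'R': A → A
read 'L': A → A
read 'L': A → A

A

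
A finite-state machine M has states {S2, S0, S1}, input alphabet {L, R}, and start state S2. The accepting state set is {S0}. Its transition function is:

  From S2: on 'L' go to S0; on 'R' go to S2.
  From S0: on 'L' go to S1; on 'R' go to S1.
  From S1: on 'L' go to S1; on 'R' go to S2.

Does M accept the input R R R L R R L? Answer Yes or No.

Trace: S2 -R-> S2 -R-> S2 -R-> S2 -L-> S0 -R-> S1 -R-> S2 -L-> S0
End state S0 is accepting.

Yes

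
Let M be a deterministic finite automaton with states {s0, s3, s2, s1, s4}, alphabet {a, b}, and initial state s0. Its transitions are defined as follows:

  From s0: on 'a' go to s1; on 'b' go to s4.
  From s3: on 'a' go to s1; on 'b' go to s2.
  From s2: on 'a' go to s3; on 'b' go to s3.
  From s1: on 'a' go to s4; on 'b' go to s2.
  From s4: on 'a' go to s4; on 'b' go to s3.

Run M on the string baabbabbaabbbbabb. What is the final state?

s3

start at s0
read 'b': s0 → s4
read 'a': s4 → s4
read 'a': s4 → s4
read 'b': s4 → s3
read 'b': s3 → s2
read 'a': s2 → s3
read 'b': s3 → s2
read 'b': s2 → s3
read 'a': s3 → s1
read 'a': s1 → s4
read 'b': s4 → s3
read 'b': s3 → s2
read 'b': s2 → s3
read 'b': s3 → s2
read 'a': s2 → s3
read 'b': s3 → s2
read 'b': s2 → s3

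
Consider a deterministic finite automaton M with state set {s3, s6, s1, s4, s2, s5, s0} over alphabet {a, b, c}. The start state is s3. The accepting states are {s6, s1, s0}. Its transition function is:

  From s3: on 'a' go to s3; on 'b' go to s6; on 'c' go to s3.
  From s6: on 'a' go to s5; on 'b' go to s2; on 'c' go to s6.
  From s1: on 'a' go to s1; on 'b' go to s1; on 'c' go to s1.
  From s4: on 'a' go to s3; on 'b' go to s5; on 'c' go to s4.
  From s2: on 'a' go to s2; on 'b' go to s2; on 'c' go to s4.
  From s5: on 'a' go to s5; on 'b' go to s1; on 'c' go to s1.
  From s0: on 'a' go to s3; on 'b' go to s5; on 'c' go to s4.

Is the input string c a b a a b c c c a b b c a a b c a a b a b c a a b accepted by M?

Yes

start at s3
read 'c': s3 → s3
read 'a': s3 → s3
read 'b': s3 → s6
read 'a': s6 → s5
read 'a': s5 → s5
read 'b': s5 → s1
read 'c': s1 → s1
read 'c': s1 → s1
read 'c': s1 → s1
read 'a': s1 → s1
read 'b': s1 → s1
read 'b': s1 → s1
read 'c': s1 → s1
read 'a': s1 → s1
read 'a': s1 → s1
read 'b': s1 → s1
read 'c': s1 → s1
read 'a': s1 → s1
read 'a': s1 → s1
read 'b': s1 → s1
read 'a': s1 → s1
read 'b': s1 → s1
read 'c': s1 → s1
read 'a': s1 → s1
read 'a': s1 → s1
read 'b': s1 → s1
End state s1 is accepting.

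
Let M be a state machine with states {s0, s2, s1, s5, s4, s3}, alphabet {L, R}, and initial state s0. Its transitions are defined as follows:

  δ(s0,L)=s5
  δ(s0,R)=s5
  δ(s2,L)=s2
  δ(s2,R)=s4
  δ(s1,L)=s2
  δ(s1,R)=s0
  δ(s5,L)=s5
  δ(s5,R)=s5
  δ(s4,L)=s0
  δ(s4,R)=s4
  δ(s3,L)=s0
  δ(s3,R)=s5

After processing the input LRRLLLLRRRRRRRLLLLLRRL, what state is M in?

s5

Trace: s0 -L-> s5 -R-> s5 -R-> s5 -L-> s5 -L-> s5 -L-> s5 -L-> s5 -R-> s5 -R-> s5 -R-> s5 -R-> s5 -R-> s5 -R-> s5 -R-> s5 -L-> s5 -L-> s5 -L-> s5 -L-> s5 -L-> s5 -R-> s5 -R-> s5 -L-> s5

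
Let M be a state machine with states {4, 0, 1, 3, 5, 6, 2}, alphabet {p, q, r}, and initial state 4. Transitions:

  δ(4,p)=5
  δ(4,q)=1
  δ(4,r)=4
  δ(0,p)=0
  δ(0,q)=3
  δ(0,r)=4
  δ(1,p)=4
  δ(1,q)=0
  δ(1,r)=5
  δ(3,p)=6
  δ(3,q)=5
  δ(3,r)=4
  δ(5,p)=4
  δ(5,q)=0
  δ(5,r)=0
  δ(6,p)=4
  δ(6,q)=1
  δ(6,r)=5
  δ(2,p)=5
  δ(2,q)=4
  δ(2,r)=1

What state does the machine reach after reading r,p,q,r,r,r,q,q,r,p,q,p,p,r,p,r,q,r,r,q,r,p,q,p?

4

Trace: 4 -r-> 4 -p-> 5 -q-> 0 -r-> 4 -r-> 4 -r-> 4 -q-> 1 -q-> 0 -r-> 4 -p-> 5 -q-> 0 -p-> 0 -p-> 0 -r-> 4 -p-> 5 -r-> 0 -q-> 3 -r-> 4 -r-> 4 -q-> 1 -r-> 5 -p-> 4 -q-> 1 -p-> 4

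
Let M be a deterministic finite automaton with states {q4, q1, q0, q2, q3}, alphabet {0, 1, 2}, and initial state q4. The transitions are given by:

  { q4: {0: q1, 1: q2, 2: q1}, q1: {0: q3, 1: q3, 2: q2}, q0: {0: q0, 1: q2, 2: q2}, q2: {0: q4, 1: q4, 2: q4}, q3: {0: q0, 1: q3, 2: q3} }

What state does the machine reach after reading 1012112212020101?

start at q4
read '1': q4 → q2
read '0': q2 → q4
read '1': q4 → q2
read '2': q2 → q4
read '1': q4 → q2
read '1': q2 → q4
read '2': q4 → q1
read '2': q1 → q2
read '1': q2 → q4
read '2': q4 → q1
read '0': q1 → q3
read '2': q3 → q3
read '0': q3 → q0
read '1': q0 → q2
read '0': q2 → q4
read '1': q4 → q2

q2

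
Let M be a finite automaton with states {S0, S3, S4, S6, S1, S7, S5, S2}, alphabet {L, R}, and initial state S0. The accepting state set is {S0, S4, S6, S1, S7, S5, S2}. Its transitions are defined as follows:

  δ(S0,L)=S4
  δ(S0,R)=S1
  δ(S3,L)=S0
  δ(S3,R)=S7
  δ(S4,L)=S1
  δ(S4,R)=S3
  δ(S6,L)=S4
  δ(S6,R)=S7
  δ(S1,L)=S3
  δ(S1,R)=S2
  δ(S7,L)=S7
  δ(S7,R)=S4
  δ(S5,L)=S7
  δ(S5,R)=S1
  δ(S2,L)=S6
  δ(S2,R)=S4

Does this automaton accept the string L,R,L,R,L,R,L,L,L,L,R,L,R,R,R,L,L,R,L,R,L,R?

S0 → S4 → S3 → S0 → S1 → S3 → S7 → S7 → S7 → S7 → S7 → S4 → S1 → S2 → S4 → S3 → S0 → S4 → S3 → S0 → S1 → S3 → S7
End state S7 is accepting.

Yes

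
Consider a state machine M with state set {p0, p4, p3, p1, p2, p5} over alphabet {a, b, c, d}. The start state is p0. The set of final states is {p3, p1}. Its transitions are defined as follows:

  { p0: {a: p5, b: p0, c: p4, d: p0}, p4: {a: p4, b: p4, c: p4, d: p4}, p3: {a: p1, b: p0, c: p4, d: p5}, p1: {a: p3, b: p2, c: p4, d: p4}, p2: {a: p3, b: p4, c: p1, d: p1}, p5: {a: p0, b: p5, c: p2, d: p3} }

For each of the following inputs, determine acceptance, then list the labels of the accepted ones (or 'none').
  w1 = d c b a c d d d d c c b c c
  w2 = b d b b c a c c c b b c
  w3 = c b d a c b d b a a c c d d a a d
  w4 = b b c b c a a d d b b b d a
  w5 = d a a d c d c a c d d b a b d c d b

w1: p0 → p0 → p4 → p4 → p4 → p4 → p4 → p4 → p4 → p4 → p4 → p4 → p4 → p4 → p4  → end p4, rejected
w2: p0 → p0 → p0 → p0 → p0 → p4 → p4 → p4 → p4 → p4 → p4 → p4 → p4  → end p4, rejected
w3: p0 → p4 → p4 → p4 → p4 → p4 → p4 → p4 → p4 → p4 → p4 → p4 → p4 → p4 → p4 → p4 → p4 → p4  → end p4, rejected
w4: p0 → p0 → p0 → p4 → p4 → p4 → p4 → p4 → p4 → p4 → p4 → p4 → p4 → p4 → p4  → end p4, rejected
w5: p0 → p0 → p5 → p0 → p0 → p4 → p4 → p4 → p4 → p4 → p4 → p4 → p4 → p4 → p4 → p4 → p4 → p4 → p4  → end p4, rejected

none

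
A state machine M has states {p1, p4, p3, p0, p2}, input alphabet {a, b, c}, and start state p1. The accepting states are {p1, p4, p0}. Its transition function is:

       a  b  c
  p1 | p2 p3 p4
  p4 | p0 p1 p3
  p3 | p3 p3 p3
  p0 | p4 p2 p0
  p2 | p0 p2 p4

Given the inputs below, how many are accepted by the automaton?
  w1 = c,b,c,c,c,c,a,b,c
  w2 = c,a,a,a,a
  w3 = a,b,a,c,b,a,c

w1: p1 → p4 → p1 → p4 → p3 → p3 → p3 → p3 → p3 → p3  → end p3, rejected
w2: p1 → p4 → p0 → p4 → p0 → p4  → end p4, accepted
w3: p1 → p2 → p2 → p0 → p0 → p2 → p0 → p0  → end p0, accepted

2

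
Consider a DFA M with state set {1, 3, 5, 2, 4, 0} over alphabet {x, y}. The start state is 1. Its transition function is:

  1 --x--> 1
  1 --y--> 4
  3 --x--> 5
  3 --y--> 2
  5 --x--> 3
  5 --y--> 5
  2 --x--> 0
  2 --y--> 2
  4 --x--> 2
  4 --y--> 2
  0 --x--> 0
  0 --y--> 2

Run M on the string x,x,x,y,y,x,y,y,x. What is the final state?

0

Trace: 1 -x-> 1 -x-> 1 -x-> 1 -y-> 4 -y-> 2 -x-> 0 -y-> 2 -y-> 2 -x-> 0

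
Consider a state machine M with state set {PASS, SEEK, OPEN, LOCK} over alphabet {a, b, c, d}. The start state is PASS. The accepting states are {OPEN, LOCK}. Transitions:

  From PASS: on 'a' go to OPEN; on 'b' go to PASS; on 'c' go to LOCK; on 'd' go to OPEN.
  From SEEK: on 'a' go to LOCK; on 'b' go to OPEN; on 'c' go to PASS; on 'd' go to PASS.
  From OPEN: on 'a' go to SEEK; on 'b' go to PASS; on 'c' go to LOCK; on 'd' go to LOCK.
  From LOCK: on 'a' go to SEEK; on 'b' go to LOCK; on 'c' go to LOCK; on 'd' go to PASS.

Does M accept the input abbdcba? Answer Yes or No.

No

Trace: PASS -a-> OPEN -b-> PASS -b-> PASS -d-> OPEN -c-> LOCK -b-> LOCK -a-> SEEK
End state SEEK is not accepting.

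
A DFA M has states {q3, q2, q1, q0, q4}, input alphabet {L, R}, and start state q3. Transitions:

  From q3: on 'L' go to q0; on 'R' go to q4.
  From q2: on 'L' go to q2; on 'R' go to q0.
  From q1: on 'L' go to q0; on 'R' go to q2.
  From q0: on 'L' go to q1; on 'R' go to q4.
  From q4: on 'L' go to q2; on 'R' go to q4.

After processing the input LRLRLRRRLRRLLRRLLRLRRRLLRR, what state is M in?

q4

Trace: q3 -L-> q0 -R-> q4 -L-> q2 -R-> q0 -L-> q1 -R-> q2 -R-> q0 -R-> q4 -L-> q2 -R-> q0 -R-> q4 -L-> q2 -L-> q2 -R-> q0 -R-> q4 -L-> q2 -L-> q2 -R-> q0 -L-> q1 -R-> q2 -R-> q0 -R-> q4 -L-> q2 -L-> q2 -R-> q0 -R-> q4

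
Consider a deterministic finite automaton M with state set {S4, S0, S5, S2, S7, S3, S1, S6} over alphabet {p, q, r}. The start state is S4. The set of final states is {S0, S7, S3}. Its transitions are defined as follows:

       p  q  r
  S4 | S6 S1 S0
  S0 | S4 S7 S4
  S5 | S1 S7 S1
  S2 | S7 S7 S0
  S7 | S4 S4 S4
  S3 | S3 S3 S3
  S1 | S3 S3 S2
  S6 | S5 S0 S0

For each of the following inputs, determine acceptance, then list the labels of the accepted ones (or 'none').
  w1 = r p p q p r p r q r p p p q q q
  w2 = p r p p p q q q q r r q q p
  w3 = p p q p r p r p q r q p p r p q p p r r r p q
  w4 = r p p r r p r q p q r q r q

w1, w2, w3

w1: S4 → S0 → S4 → S6 → S0 → S4 → S0 → S4 → S0 → S7 → S4 → S6 → S5 → S1 → S3 → S3 → S3  → end S3, accepted
w2: S4 → S6 → S0 → S4 → S6 → S5 → S7 → S4 → S1 → S3 → S3 → S3 → S3 → S3 → S3  → end S3, accepted
w3: S4 → S6 → S5 → S7 → S4 → S0 → S4 → S0 → S4 → S1 → S2 → S7 → S4 → S6 → S0 → S4 → S1 → S3 → S3 → S3 → S3 → S3 → S3 → S3  → end S3, accepted
w4: S4 → S0 → S4 → S6 → S0 → S4 → S6 → S0 → S7 → S4 → S1 → S2 → S7 → S4 → S1  → end S1, rejected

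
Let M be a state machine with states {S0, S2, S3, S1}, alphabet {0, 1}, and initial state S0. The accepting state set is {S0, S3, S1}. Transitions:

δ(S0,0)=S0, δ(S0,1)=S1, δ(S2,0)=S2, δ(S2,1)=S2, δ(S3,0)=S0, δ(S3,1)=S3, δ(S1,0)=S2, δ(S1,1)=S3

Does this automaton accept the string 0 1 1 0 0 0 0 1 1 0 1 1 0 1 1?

Yes

start at S0
read '0': S0 → S0
read '1': S0 → S1
read '1': S1 → S3
read '0': S3 → S0
read '0': S0 → S0
read '0': S0 → S0
read '0': S0 → S0
read '1': S0 → S1
read '1': S1 → S3
read '0': S3 → S0
read '1': S0 → S1
read '1': S1 → S3
read '0': S3 → S0
read '1': S0 → S1
read '1': S1 → S3
End state S3 is accepting.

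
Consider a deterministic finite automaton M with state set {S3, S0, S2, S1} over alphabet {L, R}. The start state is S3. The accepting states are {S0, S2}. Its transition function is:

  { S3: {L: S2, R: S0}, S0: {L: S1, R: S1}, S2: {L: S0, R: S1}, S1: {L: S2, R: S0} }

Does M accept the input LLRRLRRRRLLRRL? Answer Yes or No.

start at S3
read 'L': S3 → S2
read 'L': S2 → S0
read 'R': S0 → S1
read 'R': S1 → S0
read 'L': S0 → S1
read 'R': S1 → S0
read 'R': S0 → S1
read 'R': S1 → S0
read 'R': S0 → S1
read 'L': S1 → S2
read 'L': S2 → S0
read 'R': S0 → S1
read 'R': S1 → S0
read 'L': S0 → S1
End state S1 is not accepting.

No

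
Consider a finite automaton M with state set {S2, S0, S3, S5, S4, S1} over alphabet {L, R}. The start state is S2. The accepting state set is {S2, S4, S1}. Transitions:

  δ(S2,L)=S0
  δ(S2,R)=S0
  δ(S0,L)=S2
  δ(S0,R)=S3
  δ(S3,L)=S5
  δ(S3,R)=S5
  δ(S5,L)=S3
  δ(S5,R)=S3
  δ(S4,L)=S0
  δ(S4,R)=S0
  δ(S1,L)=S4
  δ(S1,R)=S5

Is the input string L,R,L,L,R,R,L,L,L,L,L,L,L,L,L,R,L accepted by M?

start at S2
read 'L': S2 → S0
read 'R': S0 → S3
read 'L': S3 → S5
read 'L': S5 → S3
read 'R': S3 → S5
read 'R': S5 → S3
read 'L': S3 → S5
read 'L': S5 → S3
read 'L': S3 → S5
read 'L': S5 → S3
read 'L': S3 → S5
read 'L': S5 → S3
read 'L': S3 → S5
read 'L': S5 → S3
read 'L': S3 → S5
read 'R': S5 → S3
read 'L': S3 → S5
End state S5 is not accepting.

No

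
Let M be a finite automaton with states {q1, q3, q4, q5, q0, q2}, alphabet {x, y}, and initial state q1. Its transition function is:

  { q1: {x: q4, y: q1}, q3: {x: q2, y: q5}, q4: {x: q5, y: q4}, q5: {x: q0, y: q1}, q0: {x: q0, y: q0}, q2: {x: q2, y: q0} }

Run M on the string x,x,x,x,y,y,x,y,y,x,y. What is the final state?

q0

start at q1
read 'x': q1 → q4
read 'x': q4 → q5
read 'x': q5 → q0
read 'x': q0 → q0
read 'y': q0 → q0
read 'y': q0 → q0
read 'x': q0 → q0
read 'y': q0 → q0
read 'y': q0 → q0
read 'x': q0 → q0
read 'y': q0 → q0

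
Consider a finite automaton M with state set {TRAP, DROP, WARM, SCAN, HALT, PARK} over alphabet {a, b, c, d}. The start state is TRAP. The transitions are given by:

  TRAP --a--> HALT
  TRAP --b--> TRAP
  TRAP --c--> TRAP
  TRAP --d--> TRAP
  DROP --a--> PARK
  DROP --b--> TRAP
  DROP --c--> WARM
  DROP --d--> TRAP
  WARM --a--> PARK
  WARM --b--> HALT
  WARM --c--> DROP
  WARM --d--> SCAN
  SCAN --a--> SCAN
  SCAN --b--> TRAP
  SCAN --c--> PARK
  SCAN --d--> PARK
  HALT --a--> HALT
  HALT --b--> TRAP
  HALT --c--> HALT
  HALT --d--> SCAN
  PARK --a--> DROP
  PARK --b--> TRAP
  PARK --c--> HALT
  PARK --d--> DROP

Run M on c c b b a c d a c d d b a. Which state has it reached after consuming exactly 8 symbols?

TRAP → TRAP → TRAP → TRAP → TRAP → HALT → HALT → SCAN → SCAN
After 8 symbols: SCAN.

SCAN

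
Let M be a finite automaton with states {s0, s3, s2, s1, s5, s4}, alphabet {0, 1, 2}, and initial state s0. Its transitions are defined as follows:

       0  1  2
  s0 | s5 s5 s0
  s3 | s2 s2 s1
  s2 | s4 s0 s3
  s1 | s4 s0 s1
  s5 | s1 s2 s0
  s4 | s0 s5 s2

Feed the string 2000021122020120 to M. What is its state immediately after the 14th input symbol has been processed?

s5

start at s0
read '2': s0 → s0
read '0': s0 → s5
read '0': s5 → s1
read '0': s1 → s4
read '0': s4 → s0
read '2': s0 → s0
read '1': s0 → s5
read '1': s5 → s2
read '2': s2 → s3
read '2': s3 → s1
read '0': s1 → s4
read '2': s4 → s2
read '0': s2 → s4
read '1': s4 → s5
After 14 symbols: s5.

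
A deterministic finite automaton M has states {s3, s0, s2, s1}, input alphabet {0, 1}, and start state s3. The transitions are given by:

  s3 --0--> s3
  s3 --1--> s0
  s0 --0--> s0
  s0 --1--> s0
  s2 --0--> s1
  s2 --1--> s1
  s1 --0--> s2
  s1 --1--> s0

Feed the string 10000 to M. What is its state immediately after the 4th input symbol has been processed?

s0

s3 → s0 → s0 → s0 → s0
After 4 symbols: s0.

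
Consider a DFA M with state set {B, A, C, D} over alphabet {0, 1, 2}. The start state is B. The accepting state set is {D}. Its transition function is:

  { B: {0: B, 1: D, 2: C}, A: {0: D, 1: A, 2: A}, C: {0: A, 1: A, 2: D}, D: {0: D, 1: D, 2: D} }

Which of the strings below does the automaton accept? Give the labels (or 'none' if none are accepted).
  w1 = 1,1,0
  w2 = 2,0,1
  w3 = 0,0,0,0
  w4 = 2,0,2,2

w1

w1: Trace: B -1-> D -1-> D -0-> D  → end D, accepted
w2: Trace: B -2-> C -0-> A -1-> A  → end A, rejected
w3: Trace: B -0-> B -0-> B -0-> B -0-> B  → end B, rejected
w4: Trace: B -2-> C -0-> A -2-> A -2-> A  → end A, rejected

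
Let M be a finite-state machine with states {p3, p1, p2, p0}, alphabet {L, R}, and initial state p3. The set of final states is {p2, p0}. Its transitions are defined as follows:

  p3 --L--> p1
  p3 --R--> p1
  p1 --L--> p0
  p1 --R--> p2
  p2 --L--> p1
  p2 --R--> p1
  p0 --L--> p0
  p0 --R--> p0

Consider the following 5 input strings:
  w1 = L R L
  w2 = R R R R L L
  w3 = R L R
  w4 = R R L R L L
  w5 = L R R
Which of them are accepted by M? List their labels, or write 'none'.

w2, w3, w4

w1: p3 → p1 → p2 → p1  → end p1, rejected
w2: p3 → p1 → p2 → p1 → p2 → p1 → p0  → end p0, accepted
w3: p3 → p1 → p0 → p0  → end p0, accepted
w4: p3 → p1 → p2 → p1 → p2 → p1 → p0  → end p0, accepted
w5: p3 → p1 → p2 → p1  → end p1, rejected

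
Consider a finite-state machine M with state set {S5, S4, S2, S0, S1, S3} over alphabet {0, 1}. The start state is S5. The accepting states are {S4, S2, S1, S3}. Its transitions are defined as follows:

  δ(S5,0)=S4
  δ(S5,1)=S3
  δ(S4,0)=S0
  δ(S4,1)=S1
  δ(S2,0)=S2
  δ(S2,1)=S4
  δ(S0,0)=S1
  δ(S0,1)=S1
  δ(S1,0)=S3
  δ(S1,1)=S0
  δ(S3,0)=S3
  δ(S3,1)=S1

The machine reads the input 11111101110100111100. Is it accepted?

Yes

Trace: S5 -1-> S3 -1-> S1 -1-> S0 -1-> S1 -1-> S0 -1-> S1 -0-> S3 -1-> S1 -1-> S0 -1-> S1 -0-> S3 -1-> S1 -0-> S3 -0-> S3 -1-> S1 -1-> S0 -1-> S1 -1-> S0 -0-> S1 -0-> S3
End state S3 is accepting.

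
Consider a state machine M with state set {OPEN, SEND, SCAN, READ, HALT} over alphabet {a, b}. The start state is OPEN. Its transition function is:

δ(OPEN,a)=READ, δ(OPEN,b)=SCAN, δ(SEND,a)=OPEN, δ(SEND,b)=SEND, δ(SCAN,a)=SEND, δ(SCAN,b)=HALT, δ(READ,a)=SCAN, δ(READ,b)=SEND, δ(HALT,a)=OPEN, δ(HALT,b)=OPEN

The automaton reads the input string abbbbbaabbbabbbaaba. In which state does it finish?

OPEN → READ → SEND → SEND → SEND → SEND → SEND → OPEN → READ → SEND → SEND → SEND → OPEN → SCAN → HALT → OPEN → READ → SCAN → HALT → OPEN

OPEN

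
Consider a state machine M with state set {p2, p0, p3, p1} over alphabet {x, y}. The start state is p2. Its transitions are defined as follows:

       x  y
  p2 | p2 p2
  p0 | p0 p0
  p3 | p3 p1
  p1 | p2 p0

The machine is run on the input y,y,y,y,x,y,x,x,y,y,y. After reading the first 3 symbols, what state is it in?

start at p2
read 'y': p2 → p2
read 'y': p2 → p2
read 'y': p2 → p2
After 3 symbols: p2.

p2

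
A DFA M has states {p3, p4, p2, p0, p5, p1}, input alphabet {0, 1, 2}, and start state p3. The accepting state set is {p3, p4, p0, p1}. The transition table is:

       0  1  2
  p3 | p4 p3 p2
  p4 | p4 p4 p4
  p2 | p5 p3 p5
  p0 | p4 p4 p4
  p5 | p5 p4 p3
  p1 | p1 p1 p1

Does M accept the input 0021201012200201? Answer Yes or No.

Yes

p3 → p4 → p4 → p4 → p4 → p4 → p4 → p4 → p4 → p4 → p4 → p4 → p4 → p4 → p4 → p4 → p4
End state p4 is accepting.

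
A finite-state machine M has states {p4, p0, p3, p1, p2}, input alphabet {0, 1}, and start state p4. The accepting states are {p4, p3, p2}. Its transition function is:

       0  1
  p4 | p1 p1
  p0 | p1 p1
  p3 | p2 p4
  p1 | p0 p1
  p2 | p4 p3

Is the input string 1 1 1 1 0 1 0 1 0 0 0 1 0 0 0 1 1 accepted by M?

Trace: p4 -1-> p1 -1-> p1 -1-> p1 -1-> p1 -0-> p0 -1-> p1 -0-> p0 -1-> p1 -0-> p0 -0-> p1 -0-> p0 -1-> p1 -0-> p0 -0-> p1 -0-> p0 -1-> p1 -1-> p1
End state p1 is not accepting.

No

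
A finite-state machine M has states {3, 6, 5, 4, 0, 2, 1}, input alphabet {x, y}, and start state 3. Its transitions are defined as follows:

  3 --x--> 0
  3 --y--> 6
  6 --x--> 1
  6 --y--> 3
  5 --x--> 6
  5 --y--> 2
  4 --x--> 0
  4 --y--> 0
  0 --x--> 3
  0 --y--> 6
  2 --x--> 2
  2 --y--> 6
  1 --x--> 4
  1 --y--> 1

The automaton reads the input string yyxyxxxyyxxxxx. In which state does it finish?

0

3 → 6 → 3 → 0 → 6 → 1 → 4 → 0 → 6 → 3 → 0 → 3 → 0 → 3 → 0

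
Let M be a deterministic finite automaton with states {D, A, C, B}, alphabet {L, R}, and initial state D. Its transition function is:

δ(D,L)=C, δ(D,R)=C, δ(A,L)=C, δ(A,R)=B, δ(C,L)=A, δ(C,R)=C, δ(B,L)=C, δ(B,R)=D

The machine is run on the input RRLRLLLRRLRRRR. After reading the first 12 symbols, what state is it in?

D → C → C → A → B → C → A → C → C → C → A → B → D
After 12 symbols: D.

D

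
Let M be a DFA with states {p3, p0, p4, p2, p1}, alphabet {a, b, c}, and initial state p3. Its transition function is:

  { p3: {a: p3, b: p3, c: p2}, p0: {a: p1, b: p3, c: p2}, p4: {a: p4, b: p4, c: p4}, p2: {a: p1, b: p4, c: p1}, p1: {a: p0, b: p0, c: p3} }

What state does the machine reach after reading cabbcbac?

p4

p3 → p2 → p1 → p0 → p3 → p2 → p4 → p4 → p4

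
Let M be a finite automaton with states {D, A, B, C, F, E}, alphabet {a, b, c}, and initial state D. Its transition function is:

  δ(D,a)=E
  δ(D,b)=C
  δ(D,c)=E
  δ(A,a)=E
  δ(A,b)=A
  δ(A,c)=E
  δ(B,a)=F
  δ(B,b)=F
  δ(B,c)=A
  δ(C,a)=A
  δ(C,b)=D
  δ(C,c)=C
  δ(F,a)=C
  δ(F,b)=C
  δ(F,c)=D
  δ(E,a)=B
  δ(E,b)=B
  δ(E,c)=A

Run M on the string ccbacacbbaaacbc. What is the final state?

C

start at D
read 'c': D → E
read 'c': E → A
read 'b': A → A
read 'a': A → E
read 'c': E → A
read 'a': A → E
read 'c': E → A
read 'b': A → A
read 'b': A → A
read 'a': A → E
read 'a': E → B
read 'a': B → F
read 'c': F → D
read 'b': D → C
read 'c': C → C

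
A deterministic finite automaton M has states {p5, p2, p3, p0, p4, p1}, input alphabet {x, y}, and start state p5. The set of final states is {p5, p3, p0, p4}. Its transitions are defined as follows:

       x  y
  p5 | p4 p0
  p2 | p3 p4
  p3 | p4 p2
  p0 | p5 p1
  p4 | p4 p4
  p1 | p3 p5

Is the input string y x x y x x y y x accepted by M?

Yes

start at p5
read 'y': p5 → p0
read 'x': p0 → p5
read 'x': p5 → p4
read 'y': p4 → p4
read 'x': p4 → p4
read 'x': p4 → p4
read 'y': p4 → p4
read 'y': p4 → p4
read 'x': p4 → p4
End state p4 is accepting.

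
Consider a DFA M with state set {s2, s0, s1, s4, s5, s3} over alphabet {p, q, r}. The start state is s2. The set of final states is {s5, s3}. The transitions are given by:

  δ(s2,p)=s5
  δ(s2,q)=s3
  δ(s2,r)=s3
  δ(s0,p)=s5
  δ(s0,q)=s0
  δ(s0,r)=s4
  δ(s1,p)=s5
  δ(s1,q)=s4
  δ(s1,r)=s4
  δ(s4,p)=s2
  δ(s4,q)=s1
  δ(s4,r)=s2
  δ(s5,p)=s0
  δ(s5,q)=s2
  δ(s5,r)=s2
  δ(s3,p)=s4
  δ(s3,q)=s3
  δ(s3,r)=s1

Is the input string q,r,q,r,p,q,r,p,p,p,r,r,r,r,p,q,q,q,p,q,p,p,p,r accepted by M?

Trace: s2 -q-> s3 -r-> s1 -q-> s4 -r-> s2 -p-> s5 -q-> s2 -r-> s3 -p-> s4 -p-> s2 -p-> s5 -r-> s2 -r-> s3 -r-> s1 -r-> s4 -p-> s2 -q-> s3 -q-> s3 -q-> s3 -p-> s4 -q-> s1 -p-> s5 -p-> s0 -p-> s5 -r-> s2
End state s2 is not accepting.

No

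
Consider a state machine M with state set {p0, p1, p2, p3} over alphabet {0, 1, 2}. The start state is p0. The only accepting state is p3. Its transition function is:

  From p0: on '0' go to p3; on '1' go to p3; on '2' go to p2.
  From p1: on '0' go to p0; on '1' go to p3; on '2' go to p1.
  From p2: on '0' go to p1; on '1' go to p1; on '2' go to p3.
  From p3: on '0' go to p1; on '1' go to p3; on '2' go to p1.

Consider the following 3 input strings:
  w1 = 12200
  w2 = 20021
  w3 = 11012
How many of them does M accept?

1

w1: p0 → p3 → p1 → p1 → p0 → p3  → end p3, accepted
w2: p0 → p2 → p1 → p0 → p2 → p1  → end p1, rejected
w3: p0 → p3 → p3 → p1 → p3 → p1  → end p1, rejected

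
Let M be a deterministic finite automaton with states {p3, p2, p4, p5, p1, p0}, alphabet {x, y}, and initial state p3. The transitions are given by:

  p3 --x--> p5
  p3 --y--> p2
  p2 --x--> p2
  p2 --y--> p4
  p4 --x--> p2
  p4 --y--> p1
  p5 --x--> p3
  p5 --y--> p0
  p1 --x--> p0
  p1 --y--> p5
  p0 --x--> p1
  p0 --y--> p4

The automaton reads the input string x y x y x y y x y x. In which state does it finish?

p2

start at p3
read 'x': p3 → p5
read 'y': p5 → p0
read 'x': p0 → p1
read 'y': p1 → p5
read 'x': p5 → p3
read 'y': p3 → p2
read 'y': p2 → p4
read 'x': p4 → p2
read 'y': p2 → p4
read 'x': p4 → p2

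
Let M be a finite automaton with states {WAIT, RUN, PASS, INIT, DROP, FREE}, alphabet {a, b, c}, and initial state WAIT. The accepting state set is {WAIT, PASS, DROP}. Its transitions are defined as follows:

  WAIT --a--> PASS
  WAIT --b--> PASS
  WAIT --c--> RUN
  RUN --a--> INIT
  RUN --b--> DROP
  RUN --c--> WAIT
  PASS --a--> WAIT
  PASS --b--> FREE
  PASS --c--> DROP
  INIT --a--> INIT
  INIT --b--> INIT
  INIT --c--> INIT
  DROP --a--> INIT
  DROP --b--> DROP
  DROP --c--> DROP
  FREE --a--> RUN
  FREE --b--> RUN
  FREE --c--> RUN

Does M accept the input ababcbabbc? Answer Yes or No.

No

WAIT → PASS → FREE → RUN → DROP → DROP → DROP → INIT → INIT → INIT → INIT
End state INIT is not accepting.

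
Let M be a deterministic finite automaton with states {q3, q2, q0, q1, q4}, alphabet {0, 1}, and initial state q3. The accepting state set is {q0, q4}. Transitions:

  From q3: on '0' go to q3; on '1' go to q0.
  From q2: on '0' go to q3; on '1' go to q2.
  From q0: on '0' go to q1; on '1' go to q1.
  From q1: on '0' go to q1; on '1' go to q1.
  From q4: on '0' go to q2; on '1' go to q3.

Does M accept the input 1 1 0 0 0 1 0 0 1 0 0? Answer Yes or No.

start at q3
read '1': q3 → q0
read '1': q0 → q1
read '0': q1 → q1
read '0': q1 → q1
read '0': q1 → q1
read '1': q1 → q1
read '0': q1 → q1
read '0': q1 → q1
read '1': q1 → q1
read '0': q1 → q1
read '0': q1 → q1
End state q1 is not accepting.

No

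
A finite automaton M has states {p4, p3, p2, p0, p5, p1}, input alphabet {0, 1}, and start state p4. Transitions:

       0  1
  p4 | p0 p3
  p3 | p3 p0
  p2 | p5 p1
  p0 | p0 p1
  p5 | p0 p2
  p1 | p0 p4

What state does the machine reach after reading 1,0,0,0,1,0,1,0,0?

p0

Trace: p4 -1-> p3 -0-> p3 -0-> p3 -0-> p3 -1-> p0 -0-> p0 -1-> p1 -0-> p0 -0-> p0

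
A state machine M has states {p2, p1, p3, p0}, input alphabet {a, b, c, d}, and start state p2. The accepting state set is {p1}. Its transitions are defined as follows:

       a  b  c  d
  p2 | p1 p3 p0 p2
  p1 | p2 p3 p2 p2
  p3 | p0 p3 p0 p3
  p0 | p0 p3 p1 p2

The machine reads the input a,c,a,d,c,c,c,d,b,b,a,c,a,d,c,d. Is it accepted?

Trace: p2 -a-> p1 -c-> p2 -a-> p1 -d-> p2 -c-> p0 -c-> p1 -c-> p2 -d-> p2 -b-> p3 -b-> p3 -a-> p0 -c-> p1 -a-> p2 -d-> p2 -c-> p0 -d-> p2
End state p2 is not accepting.

No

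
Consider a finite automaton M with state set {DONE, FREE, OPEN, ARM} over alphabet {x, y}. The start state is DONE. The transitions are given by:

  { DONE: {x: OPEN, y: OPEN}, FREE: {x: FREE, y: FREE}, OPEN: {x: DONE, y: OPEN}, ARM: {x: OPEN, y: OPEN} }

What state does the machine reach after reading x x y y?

OPEN

start at DONE
read 'x': DONE → OPEN
read 'x': OPEN → DONE
read 'y': DONE → OPEN
read 'y': OPEN → OPEN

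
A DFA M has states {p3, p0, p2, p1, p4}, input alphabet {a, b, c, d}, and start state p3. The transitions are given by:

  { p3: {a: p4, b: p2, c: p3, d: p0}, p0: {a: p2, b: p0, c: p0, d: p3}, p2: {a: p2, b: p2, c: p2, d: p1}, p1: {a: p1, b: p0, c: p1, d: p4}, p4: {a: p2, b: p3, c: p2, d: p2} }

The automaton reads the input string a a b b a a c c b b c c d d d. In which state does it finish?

p2

p3 → p4 → p2 → p2 → p2 → p2 → p2 → p2 → p2 → p2 → p2 → p2 → p2 → p1 → p4 → p2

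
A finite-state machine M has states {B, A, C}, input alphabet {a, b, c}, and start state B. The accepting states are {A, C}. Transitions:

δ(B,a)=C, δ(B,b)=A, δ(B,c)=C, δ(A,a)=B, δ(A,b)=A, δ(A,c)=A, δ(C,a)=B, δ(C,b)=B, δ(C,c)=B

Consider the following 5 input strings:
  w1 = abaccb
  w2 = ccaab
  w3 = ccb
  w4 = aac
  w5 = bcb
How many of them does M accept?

4

w1: Trace: B -a-> C -b-> B -a-> C -c-> B -c-> C -b-> B  → end B, rejected
w2: Trace: B -c-> C -c-> B -a-> C -a-> B -b-> A  → end A, accepted
w3: Trace: B -c-> C -c-> B -b-> A  → end A, accepted
w4: Trace: B -a-> C -a-> B -c-> C  → end C, accepted
w5: Trace: B -b-> A -c-> A -b-> A  → end A, accepted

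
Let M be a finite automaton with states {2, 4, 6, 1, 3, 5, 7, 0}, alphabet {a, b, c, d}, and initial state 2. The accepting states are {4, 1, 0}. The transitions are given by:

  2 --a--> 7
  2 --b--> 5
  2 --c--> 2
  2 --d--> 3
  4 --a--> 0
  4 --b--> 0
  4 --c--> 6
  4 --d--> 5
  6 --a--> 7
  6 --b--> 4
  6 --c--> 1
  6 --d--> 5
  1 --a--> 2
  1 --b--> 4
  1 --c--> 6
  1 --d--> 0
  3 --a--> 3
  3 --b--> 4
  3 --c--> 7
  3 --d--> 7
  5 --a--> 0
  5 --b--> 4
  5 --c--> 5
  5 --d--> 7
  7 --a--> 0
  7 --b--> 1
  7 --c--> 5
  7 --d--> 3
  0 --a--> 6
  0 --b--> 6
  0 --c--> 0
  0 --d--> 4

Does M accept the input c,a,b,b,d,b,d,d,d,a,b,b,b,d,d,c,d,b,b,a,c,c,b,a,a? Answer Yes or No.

start at 2
read 'c': 2 → 2
read 'a': 2 → 7
read 'b': 7 → 1
read 'b': 1 → 4
read 'd': 4 → 5
read 'b': 5 → 4
read 'd': 4 → 5
read 'd': 5 → 7
read 'd': 7 → 3
read 'a': 3 → 3
read 'b': 3 → 4
read 'b': 4 → 0
read 'b': 0 → 6
read 'd': 6 → 5
read 'd': 5 → 7
read 'c': 7 → 5
read 'd': 5 → 7
read 'b': 7 → 1
read 'b': 1 → 4
read 'a': 4 → 0
read 'c': 0 → 0
read 'c': 0 → 0
read 'b': 0 → 6
read 'a': 6 → 7
read 'a': 7 → 0
End state 0 is accepting.

Yes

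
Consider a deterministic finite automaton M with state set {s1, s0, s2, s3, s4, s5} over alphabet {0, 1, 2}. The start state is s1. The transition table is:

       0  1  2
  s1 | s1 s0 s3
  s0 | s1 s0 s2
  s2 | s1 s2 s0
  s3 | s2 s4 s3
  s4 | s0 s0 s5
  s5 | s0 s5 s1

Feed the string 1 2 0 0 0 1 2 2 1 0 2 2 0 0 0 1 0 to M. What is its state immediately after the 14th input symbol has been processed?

Trace: s1 -1-> s0 -2-> s2 -0-> s1 -0-> s1 -0-> s1 -1-> s0 -2-> s2 -2-> s0 -1-> s0 -0-> s1 -2-> s3 -2-> s3 -0-> s2 -0-> s1
After 14 symbols: s1.

s1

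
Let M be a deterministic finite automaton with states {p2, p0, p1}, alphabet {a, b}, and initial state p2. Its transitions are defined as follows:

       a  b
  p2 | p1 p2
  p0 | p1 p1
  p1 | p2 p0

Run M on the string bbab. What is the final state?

p0

p2 → p2 → p2 → p1 → p0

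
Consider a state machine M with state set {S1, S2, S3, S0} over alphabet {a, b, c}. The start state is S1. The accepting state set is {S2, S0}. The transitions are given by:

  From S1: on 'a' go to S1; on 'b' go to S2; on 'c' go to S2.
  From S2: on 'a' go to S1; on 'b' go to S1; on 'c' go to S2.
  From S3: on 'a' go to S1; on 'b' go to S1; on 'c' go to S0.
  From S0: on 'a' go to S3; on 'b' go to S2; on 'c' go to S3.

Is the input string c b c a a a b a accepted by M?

S1 → S2 → S1 → S2 → S1 → S1 → S1 → S2 → S1
End state S1 is not accepting.

No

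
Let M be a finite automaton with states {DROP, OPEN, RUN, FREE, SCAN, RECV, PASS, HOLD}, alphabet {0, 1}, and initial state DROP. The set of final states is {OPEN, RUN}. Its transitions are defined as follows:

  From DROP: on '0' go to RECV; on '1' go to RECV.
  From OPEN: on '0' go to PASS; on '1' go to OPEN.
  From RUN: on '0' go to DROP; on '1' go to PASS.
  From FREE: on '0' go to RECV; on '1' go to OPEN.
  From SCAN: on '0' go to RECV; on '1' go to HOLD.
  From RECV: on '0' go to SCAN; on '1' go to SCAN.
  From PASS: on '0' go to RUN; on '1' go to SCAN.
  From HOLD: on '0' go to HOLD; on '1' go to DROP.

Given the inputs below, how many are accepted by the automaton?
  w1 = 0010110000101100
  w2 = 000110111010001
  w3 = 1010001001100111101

0

w1: Trace: DROP -0-> RECV -0-> SCAN -1-> HOLD -0-> HOLD -1-> DROP -1-> RECV -0-> SCAN -0-> RECV -0-> SCAN -0-> RECV -1-> SCAN -0-> RECV -1-> SCAN -1-> HOLD -0-> HOLD -0-> HOLD  → end HOLD, rejected
w2: Trace: DROP -0-> RECV -0-> SCAN -0-> RECV -1-> SCAN -1-> HOLD -0-> HOLD -1-> DROP -1-> RECV -1-> SCAN -0-> RECV -1-> SCAN -0-> RECV -0-> SCAN -0-> RECV -1-> SCAN  → end SCAN, rejected
w3: Trace: DROP -1-> RECV -0-> SCAN -1-> HOLD -0-> HOLD -0-> HOLD -0-> HOLD -1-> DROP -0-> RECV -0-> SCAN -1-> HOLD -1-> DROP -0-> RECV -0-> SCAN -1-> HOLD -1-> DROP -1-> RECV -1-> SCAN -0-> RECV -1-> SCAN  → end SCAN, rejected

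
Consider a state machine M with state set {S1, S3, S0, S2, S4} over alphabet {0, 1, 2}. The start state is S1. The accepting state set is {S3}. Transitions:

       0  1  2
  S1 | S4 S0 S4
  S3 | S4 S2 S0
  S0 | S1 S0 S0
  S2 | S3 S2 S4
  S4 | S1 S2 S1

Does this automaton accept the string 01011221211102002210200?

No

start at S1
read '0': S1 → S4
read '1': S4 → S2
read '0': S2 → S3
read '1': S3 → S2
read '1': S2 → S2
read '2': S2 → S4
read '2': S4 → S1
read '1': S1 → S0
read '2': S0 → S0
read '1': S0 → S0
read '1': S0 → S0
read '1': S0 → S0
read '0': S0 → S1
read '2': S1 → S4
read '0': S4 → S1
read '0': S1 → S4
read '2': S4 → S1
read '2': S1 → S4
read '1': S4 → S2
read '0': S2 → S3
read '2': S3 → S0
read '0': S0 → S1
read '0': S1 → S4
End state S4 is not accepting.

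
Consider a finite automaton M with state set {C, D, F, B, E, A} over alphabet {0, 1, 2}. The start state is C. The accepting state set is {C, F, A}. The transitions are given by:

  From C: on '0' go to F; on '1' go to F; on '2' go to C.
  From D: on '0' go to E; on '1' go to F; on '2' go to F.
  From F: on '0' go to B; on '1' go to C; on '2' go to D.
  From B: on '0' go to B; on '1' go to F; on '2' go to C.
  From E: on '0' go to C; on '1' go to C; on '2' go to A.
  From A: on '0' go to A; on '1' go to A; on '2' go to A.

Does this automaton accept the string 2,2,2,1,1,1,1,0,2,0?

No

Trace: C -2-> C -2-> C -2-> C -1-> F -1-> C -1-> F -1-> C -0-> F -2-> D -0-> E
End state E is not accepting.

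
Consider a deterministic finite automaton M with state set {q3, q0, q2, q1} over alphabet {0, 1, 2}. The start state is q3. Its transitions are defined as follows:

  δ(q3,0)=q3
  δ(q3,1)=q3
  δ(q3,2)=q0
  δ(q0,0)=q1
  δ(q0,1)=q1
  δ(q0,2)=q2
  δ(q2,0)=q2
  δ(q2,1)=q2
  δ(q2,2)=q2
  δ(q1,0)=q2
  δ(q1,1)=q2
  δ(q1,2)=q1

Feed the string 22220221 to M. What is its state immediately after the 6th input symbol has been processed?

Trace: q3 -2-> q0 -2-> q2 -2-> q2 -2-> q2 -0-> q2 -2-> q2
After 6 symbols: q2.

q2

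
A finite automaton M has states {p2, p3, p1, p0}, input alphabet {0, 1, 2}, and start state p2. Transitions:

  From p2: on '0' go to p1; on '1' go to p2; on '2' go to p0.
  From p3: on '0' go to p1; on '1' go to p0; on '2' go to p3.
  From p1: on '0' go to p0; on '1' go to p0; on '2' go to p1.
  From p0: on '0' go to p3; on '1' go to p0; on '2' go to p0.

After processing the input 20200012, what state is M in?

p0

p2 → p0 → p3 → p3 → p1 → p0 → p3 → p0 → p0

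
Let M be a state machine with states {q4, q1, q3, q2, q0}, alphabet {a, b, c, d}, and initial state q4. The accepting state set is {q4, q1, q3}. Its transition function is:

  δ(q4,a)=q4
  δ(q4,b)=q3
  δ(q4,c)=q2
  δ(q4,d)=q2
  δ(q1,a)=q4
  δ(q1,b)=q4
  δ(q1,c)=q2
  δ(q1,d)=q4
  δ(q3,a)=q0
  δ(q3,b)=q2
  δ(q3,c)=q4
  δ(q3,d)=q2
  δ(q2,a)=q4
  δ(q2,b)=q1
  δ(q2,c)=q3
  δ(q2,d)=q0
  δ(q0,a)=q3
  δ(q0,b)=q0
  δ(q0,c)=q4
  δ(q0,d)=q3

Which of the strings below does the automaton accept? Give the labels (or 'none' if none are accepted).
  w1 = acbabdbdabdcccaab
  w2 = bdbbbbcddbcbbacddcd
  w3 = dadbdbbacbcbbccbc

w1: Trace: q4 -a-> q4 -c-> q2 -b-> q1 -a-> q4 -b-> q3 -d-> q2 -b-> q1 -d-> q4 -a-> q4 -b-> q3 -d-> q2 -c-> q3 -c-> q4 -c-> q2 -a-> q4 -a-> q4 -b-> q3  → end q3, accepted
w2: Trace: q4 -b-> q3 -d-> q2 -b-> q1 -b-> q4 -b-> q3 -b-> q2 -c-> q3 -d-> q2 -d-> q0 -b-> q0 -c-> q4 -b-> q3 -b-> q2 -a-> q4 -c-> q2 -d-> q0 -d-> q3 -c-> q4 -d-> q2  → end q2, rejected
w3: Trace: q4 -d-> q2 -a-> q4 -d-> q2 -b-> q1 -d-> q4 -b-> q3 -b-> q2 -a-> q4 -c-> q2 -b-> q1 -c-> q2 -b-> q1 -b-> q4 -c-> q2 -c-> q3 -b-> q2 -c-> q3  → end q3, accepted

w1, w3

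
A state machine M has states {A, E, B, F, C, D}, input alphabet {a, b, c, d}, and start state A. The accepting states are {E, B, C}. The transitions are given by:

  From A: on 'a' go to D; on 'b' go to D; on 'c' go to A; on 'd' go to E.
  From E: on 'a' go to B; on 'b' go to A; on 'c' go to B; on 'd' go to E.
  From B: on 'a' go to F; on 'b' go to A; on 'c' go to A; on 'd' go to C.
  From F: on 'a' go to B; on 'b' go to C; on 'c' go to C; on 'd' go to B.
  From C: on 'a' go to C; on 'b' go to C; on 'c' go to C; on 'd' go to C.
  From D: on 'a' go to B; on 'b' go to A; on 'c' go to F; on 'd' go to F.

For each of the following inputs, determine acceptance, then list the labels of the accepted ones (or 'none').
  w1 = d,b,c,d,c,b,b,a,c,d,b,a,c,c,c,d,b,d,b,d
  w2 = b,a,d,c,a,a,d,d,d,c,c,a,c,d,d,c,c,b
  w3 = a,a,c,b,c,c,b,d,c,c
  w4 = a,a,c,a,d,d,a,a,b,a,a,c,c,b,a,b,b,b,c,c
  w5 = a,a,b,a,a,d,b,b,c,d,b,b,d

w1:
  start at A
  read 'd': A → E
  read 'b': E → A
  read 'c': A → A
  read 'd': A → E
  read 'c': E → B
  read 'b': B → A
  read 'b': A → D
  read 'a': D → B
  read 'c': B → A
  read 'd': A → E
  read 'b': E → A
  read 'a': A → D
  read 'c': D → F
  read 'c': F → C
  read 'c': C → C
  read 'd': C → C
  read 'b': C → C
  read 'd': C → C
  read 'b': C → C
  read 'd': C → C
  end C, accepted
w2:
  start at A
  read 'b': A → D
  read 'a': D → B
  read 'd': B → C
  read 'c': C → C
  read 'a': C → C
  read 'a': C → C
  read 'd': C → C
  read 'd': C → C
  read 'd': C → C
  read 'c': C → C
  read 'c': C → C
  read 'a': C → C
  read 'c': C → C
  read 'd': C → C
  read 'd': C → C
  read 'c': C → C
  read 'c': C → C
  read 'b': C → C
  end C, accepted
w3:
  start at A
  read 'a': A → D
  read 'a': D → B
  read 'c': B → A
  read 'b': A → D
  read 'c': D → F
  read 'c': F → C
  read 'b': C → C
  read 'd': C → C
  read 'c': C → C
  read 'c': C → C
  end C, accepted
w4:
  start at A
  read 'a': A → D
  read 'a': D → B
  read 'c': B → A
  read 'a': A → D
  read 'd': D → F
  read 'd': F → B
  read 'a': B → F
  read 'a': F → B
  read 'b': B → A
  read 'a': A → D
  read 'a': D → B
  read 'c': B → A
  read 'c': A → A
  read 'b': A → D
  read 'a': D → B
  read 'b': B → A
  read 'b': A → D
  read 'b': D → A
  read 'c': A → A
  read 'c': A → A
  end A, rejected
w5:
  start at A
  read 'a': A → D
  read 'a': D → B
  read 'b': B → A
  read 'a': A → D
  read 'a': D → B
  read 'd': B → C
  read 'b': C → C
  read 'b': C → C
  read 'c': C → C
  read 'd': C → C
  read 'b': C → C
  read 'b': C → C
  read 'd': C → C
  end C, accepted

w1, w2, w3, w5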